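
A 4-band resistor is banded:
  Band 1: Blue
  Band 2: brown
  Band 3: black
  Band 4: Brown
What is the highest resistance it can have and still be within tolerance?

61.61 Ω

Blue → 6 (first significant figure)
Brown → 1 (second significant figure)
Black → ×1 multiplier
Brown → ±1% tolerance
61 × 1 = 61 Ω
Highest = 61 × (1 + 1/100) = 61.61 Ω.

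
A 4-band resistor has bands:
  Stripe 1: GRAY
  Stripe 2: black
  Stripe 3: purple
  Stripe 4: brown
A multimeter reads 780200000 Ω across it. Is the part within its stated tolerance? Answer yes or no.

Grey → 8 (first significant figure)
Black → 0 (second significant figure)
Violet → ×10^7 multiplier
Brown → ±1% tolerance
80 × 10000000 = 800000000 Ω
Allowed range: 792000000 Ω to 808000000 Ω.
780200000 Ω lies outside that range.

no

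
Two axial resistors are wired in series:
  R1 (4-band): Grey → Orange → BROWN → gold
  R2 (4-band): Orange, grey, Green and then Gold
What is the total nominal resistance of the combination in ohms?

3800830 Ω

R1: grey, orange → 83; brown ×10 → 830 Ω.
R2: orange, grey → 38; green ×10^5 → 3800000 Ω.
Series: 830 + 3800000 = 3800830 Ω.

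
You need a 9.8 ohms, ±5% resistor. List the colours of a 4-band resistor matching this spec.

9.8 Ω = 98 × 10^-1.
9 → white
8 → grey
Multiplier 10^-1 → gold.
±5% tolerance → gold.

white, grey, gold, gold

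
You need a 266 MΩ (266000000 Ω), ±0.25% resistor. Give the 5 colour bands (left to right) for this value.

266000000 Ω = 266 × 10^6.
2 → red
6 → blue
6 → blue
Multiplier 10^6 → blue.
±0.25% tolerance → blue.

red, blue, blue, blue, blue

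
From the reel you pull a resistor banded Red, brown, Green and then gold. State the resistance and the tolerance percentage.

2100000 Ω ±5%

Red → 2 (first significant figure)
Brown → 1 (second significant figure)
Green → ×10^5 multiplier
Gold → ±5% tolerance
21 × 100000 = 2100000 Ω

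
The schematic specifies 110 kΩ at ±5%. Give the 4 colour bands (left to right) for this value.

110000 Ω = 11 × 10^4.
1 → brown
1 → brown
Multiplier 10^4 → yellow.
±5% tolerance → gold.

brown, brown, yellow, gold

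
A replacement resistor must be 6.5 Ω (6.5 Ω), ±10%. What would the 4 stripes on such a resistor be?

blue, green, gold, silver

6.5 Ω = 65 × 10^-1.
6 → blue
5 → green
Multiplier 10^-1 → gold.
±10% tolerance → silver.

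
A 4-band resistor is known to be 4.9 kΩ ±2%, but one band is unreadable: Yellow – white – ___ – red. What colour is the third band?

red

4900 Ω = 49 × 10^2.
The third band is the multiplier, 10^2, which is red.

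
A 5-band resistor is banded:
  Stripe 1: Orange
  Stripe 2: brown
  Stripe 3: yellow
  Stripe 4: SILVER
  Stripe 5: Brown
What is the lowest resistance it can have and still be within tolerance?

Orange → 3 (first significant figure)
Brown → 1 (second significant figure)
Yellow → 4 (third significant figure)
Silver → ×0.01 multiplier
Brown → ±1% tolerance
314 × 0.01 = 3.14 Ω
Lowest = 3.14 × (1 − 1/100) = 3.1086 Ω.

3.1086 Ω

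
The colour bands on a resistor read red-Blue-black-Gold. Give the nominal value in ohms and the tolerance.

Red → 2 (first significant figure)
Blue → 6 (second significant figure)
Black → ×1 multiplier
Gold → ±5% tolerance
26 × 1 = 26 Ω

26 Ω ±5%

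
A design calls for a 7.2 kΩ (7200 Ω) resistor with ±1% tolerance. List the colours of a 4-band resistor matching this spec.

7200 Ω = 72 × 10^2.
7 → violet
2 → red
Multiplier 10^2 → red.
±1% tolerance → brown.

violet, red, red, brown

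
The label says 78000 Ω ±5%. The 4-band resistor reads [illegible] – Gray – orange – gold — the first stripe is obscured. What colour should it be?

78000 Ω = 78 × 10^3.
The first band gives digit 7 of the significand, and 7 is violet.

violet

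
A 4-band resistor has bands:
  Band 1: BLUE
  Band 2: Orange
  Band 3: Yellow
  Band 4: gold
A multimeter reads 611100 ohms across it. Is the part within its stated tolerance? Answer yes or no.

Blue → 6 (first significant figure)
Orange → 3 (second significant figure)
Yellow → ×10^4 multiplier
Gold → ±5% tolerance
63 × 10000 = 630000 Ω
Allowed range: 598500 Ω to 661500 Ω.
611100 ohms lies inside that range.

yes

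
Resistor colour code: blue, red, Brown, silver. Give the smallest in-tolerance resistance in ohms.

558 Ω

Blue → 6 (first significant figure)
Red → 2 (second significant figure)
Brown → ×10 multiplier
Silver → ±10% tolerance
62 × 10 = 620 Ω
Smallest = 620 × (1 − 10/100) = 558 Ω.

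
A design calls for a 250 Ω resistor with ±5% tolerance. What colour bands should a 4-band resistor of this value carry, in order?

250 Ω = 25 × 10^1.
2 → red
5 → green
Multiplier 10^1 → brown.
±5% tolerance → gold.

red, green, brown, gold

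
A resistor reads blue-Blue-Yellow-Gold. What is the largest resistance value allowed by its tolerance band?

Blue → 6 (first significant figure)
Blue → 6 (second significant figure)
Yellow → ×10^4 multiplier
Gold → ±5% tolerance
66 × 10000 = 660000 Ω
Largest = 660000 × (1 + 5/100) = 693000 Ω.

693000 Ω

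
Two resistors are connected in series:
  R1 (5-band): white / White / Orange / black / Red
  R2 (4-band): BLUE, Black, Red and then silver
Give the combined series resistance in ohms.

6993 Ω

R1: white, white, orange → 993; black ×1 → 993 Ω.
R2: blue, black → 60; red ×10^2 → 6000 Ω.
Series: 993 + 6000 = 6993 Ω.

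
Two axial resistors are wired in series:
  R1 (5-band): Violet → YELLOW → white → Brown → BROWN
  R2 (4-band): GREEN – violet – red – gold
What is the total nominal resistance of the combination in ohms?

13190 Ω

R1: violet, yellow, white → 749; brown ×10 → 7490 Ω.
R2: green, violet → 57; red ×10^2 → 5700 Ω.
Series: 7490 + 5700 = 13190 Ω.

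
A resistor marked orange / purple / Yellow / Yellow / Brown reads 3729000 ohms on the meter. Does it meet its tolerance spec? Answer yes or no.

yes

Orange → 3 (first significant figure)
Violet → 7 (second significant figure)
Yellow → 4 (third significant figure)
Yellow → ×10^4 multiplier
Brown → ±1% tolerance
374 × 10000 = 3740000 Ω
Allowed range: 3702600 Ω to 3777400 Ω.
3729000 ohms lies inside that range.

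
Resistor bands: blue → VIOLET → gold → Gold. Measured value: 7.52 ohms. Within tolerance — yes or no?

Blue → 6 (first significant figure)
Violet → 7 (second significant figure)
Gold → ×0.1 multiplier
Gold → ±5% tolerance
67 × 0.1 = 6.7 Ω
Allowed range: 6.365 Ω to 7.035 Ω.
7.52 ohms lies outside that range.

no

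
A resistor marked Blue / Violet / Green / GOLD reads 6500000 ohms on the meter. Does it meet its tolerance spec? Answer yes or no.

Blue → 6 (first significant figure)
Violet → 7 (second significant figure)
Green → ×10^5 multiplier
Gold → ±5% tolerance
67 × 100000 = 6700000 Ω
Allowed range: 6365000 Ω to 7035000 Ω.
6500000 ohms lies inside that range.

yes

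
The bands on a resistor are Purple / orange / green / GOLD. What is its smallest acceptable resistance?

6935000 Ω

Violet → 7 (first significant figure)
Orange → 3 (second significant figure)
Green → ×10^5 multiplier
Gold → ±5% tolerance
73 × 100000 = 7300000 Ω
Smallest = 7300000 × (1 − 5/100) = 6935000 Ω.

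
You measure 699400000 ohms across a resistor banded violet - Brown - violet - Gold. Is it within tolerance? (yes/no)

yes

Violet → 7 (first significant figure)
Brown → 1 (second significant figure)
Violet → ×10^7 multiplier
Gold → ±5% tolerance
71 × 10000000 = 710000000 Ω
Allowed range: 674500000 Ω to 745500000 Ω.
699400000 ohms lies inside that range.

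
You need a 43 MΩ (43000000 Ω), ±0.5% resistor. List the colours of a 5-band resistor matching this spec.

yellow, orange, black, green, green

43000000 Ω = 430 × 10^5.
4 → yellow
3 → orange
0 → black
Multiplier 10^5 → green.
±0.5% tolerance → green.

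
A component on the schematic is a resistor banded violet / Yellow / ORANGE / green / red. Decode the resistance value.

Violet → 7 (first significant figure)
Yellow → 4 (second significant figure)
Orange → 3 (third significant figure)
Green → ×10^5 multiplier
743 × 100000 = 74300000 Ω

74300000 Ω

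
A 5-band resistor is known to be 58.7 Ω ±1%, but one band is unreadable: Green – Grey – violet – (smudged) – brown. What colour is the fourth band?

58.7 Ω = 587 × 10^-1.
The fourth band is the multiplier, 10^-1, which is gold.

gold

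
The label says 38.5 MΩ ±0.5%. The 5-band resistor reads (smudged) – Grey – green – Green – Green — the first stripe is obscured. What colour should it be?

orange

38500000 Ω = 385 × 10^5.
The first band gives digit 3 of the significand, and 3 is orange.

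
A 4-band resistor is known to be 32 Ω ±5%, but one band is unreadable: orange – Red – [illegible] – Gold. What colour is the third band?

black

32 Ω = 32 × 10^0.
The third band is the multiplier, 10^0, which is black.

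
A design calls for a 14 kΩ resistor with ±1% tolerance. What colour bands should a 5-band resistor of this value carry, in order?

14000 Ω = 140 × 10^2.
1 → brown
4 → yellow
0 → black
Multiplier 10^2 → red.
±1% tolerance → brown.

brown, yellow, black, red, brown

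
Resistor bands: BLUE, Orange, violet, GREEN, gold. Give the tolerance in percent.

The last band, gold, is the tolerance band.
Gold corresponds to ±5%.

±5%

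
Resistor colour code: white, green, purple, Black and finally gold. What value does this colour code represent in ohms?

White → 9 (first significant figure)
Green → 5 (second significant figure)
Violet → 7 (third significant figure)
Black → ×1 multiplier
957 × 1 = 957 Ω

957 Ω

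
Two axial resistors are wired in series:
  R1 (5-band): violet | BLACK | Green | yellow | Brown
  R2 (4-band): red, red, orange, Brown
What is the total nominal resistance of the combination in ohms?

7072000 Ω

R1: violet, black, green → 705; yellow ×10^4 → 7050000 Ω.
R2: red, red → 22; orange ×10^3 → 22000 Ω.
Series: 7050000 + 22000 = 7072000 Ω.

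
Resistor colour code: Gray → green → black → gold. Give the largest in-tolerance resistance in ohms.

89.25 Ω

Grey → 8 (first significant figure)
Green → 5 (second significant figure)
Black → ×1 multiplier
Gold → ±5% tolerance
85 × 1 = 85 Ω
Largest = 85 × (1 + 5/100) = 89.25 Ω.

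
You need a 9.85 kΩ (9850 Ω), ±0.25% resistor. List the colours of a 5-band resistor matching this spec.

9850 Ω = 985 × 10^1.
9 → white
8 → grey
5 → green
Multiplier 10^1 → brown.
±0.25% tolerance → blue.

white, grey, green, brown, blue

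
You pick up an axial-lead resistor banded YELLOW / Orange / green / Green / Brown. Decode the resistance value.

43500000 Ω

Yellow → 4 (first significant figure)
Orange → 3 (second significant figure)
Green → 5 (third significant figure)
Green → ×10^5 multiplier
435 × 100000 = 43500000 Ω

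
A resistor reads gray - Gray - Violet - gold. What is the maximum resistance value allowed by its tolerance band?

924000000 Ω

Grey → 8 (first significant figure)
Grey → 8 (second significant figure)
Violet → ×10^7 multiplier
Gold → ±5% tolerance
88 × 10000000 = 880000000 Ω
Maximum = 880000000 × (1 + 5/100) = 924000000 Ω.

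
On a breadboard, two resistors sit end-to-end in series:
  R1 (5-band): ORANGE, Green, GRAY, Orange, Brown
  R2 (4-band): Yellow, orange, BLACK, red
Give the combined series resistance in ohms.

358043 Ω

R1: orange, green, grey → 358; orange ×10^3 → 358000 Ω.
R2: yellow, orange → 43; black ×1 → 43 Ω.
Series: 358000 + 43 = 358043 Ω.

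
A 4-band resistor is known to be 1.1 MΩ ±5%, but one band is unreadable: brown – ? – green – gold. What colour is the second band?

1100000 Ω = 11 × 10^5.
The second band gives digit 1 of the significand, and 1 is brown.

brown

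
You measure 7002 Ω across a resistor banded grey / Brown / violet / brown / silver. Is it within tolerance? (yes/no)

Grey → 8 (first significant figure)
Brown → 1 (second significant figure)
Violet → 7 (third significant figure)
Brown → ×10 multiplier
Silver → ±10% tolerance
817 × 10 = 8170 Ω
Allowed range: 7353 Ω to 8987 Ω.
7002 Ω lies outside that range.

no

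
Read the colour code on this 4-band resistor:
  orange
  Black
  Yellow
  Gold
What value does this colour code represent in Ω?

300000 Ω

Orange → 3 (first significant figure)
Black → 0 (second significant figure)
Yellow → ×10^4 multiplier
30 × 10000 = 300000 Ω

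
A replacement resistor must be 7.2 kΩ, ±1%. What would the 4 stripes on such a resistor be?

7200 Ω = 72 × 10^2.
7 → violet
2 → red
Multiplier 10^2 → red.
±1% tolerance → brown.

violet, red, red, brown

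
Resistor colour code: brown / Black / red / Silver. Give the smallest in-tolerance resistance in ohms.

Brown → 1 (first significant figure)
Black → 0 (second significant figure)
Red → ×10^2 multiplier
Silver → ±10% tolerance
10 × 100 = 1000 Ω
Smallest = 1000 × (1 − 10/100) = 900 Ω.

900 Ω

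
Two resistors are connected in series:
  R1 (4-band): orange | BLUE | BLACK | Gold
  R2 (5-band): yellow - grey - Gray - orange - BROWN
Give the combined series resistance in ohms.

488036 Ω

R1: orange, blue → 36; black ×1 → 36 Ω.
R2: yellow, grey, grey → 488; orange ×10^3 → 488000 Ω.
Series: 36 + 488000 = 488036 Ω.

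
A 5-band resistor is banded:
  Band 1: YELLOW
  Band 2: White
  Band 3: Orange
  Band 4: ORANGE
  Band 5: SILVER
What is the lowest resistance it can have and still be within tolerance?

443700 Ω

Yellow → 4 (first significant figure)
White → 9 (second significant figure)
Orange → 3 (third significant figure)
Orange → ×10^3 multiplier
Silver → ±10% tolerance
493 × 1000 = 493000 Ω
Lowest = 493000 × (1 − 10/100) = 443700 Ω.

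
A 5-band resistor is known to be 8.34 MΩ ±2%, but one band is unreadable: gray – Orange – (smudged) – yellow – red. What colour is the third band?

8340000 Ω = 834 × 10^4.
The third band gives digit 4 of the significand, and 4 is yellow.

yellow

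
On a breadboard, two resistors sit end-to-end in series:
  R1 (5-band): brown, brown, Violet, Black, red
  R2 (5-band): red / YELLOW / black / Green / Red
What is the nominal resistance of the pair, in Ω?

R1: brown, brown, violet → 117; black ×1 → 117 Ω.
R2: red, yellow, black → 240; green ×10^5 → 24000000 Ω.
Series: 117 + 24000000 = 24000117 Ω.

24000117 Ω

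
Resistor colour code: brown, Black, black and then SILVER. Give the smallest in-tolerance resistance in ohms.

9 Ω

Brown → 1 (first significant figure)
Black → 0 (second significant figure)
Black → ×1 multiplier
Silver → ±10% tolerance
10 × 1 = 10 Ω
Smallest = 10 × (1 − 10/100) = 9 Ω.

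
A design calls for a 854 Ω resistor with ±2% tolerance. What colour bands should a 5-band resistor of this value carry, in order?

854 Ω = 854 × 10^0.
8 → grey
5 → green
4 → yellow
Multiplier 10^0 → black.
±2% tolerance → red.

grey, green, yellow, black, red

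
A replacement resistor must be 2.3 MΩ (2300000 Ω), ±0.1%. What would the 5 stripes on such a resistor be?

2300000 Ω = 230 × 10^4.
2 → red
3 → orange
0 → black
Multiplier 10^4 → yellow.
±0.1% tolerance → violet.

red, orange, black, yellow, violet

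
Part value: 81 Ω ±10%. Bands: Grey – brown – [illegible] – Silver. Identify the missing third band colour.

black

81 Ω = 81 × 10^0.
The third band is the multiplier, 10^0, which is black.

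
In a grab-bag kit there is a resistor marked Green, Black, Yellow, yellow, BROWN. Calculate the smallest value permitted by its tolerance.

Green → 5 (first significant figure)
Black → 0 (second significant figure)
Yellow → 4 (third significant figure)
Yellow → ×10^4 multiplier
Brown → ±1% tolerance
504 × 10000 = 5040000 Ω
Smallest = 5040000 × (1 − 1/100) = 4989600 Ω.

4989600 Ω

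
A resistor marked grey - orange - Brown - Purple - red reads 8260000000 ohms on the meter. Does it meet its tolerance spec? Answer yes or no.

yes

Grey → 8 (first significant figure)
Orange → 3 (second significant figure)
Brown → 1 (third significant figure)
Violet → ×10^7 multiplier
Red → ±2% tolerance
831 × 10000000 = 8310000000 Ω
Allowed range: 8143800000 Ω to 8476200000 Ω.
8260000000 ohms lies inside that range.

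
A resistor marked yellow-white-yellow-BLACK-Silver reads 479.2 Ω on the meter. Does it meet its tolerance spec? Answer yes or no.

yes

Yellow → 4 (first significant figure)
White → 9 (second significant figure)
Yellow → 4 (third significant figure)
Black → ×1 multiplier
Silver → ±10% tolerance
494 × 1 = 494 Ω
Allowed range: 444.6 Ω to 543.4 Ω.
479.2 Ω lies inside that range.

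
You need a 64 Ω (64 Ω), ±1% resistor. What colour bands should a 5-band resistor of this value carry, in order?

64 Ω = 640 × 10^-1.
6 → blue
4 → yellow
0 → black
Multiplier 10^-1 → gold.
±1% tolerance → brown.

blue, yellow, black, gold, brown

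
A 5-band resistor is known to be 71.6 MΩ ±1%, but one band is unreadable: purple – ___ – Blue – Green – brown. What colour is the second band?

brown

71600000 Ω = 716 × 10^5.
The second band gives digit 1 of the significand, and 1 is brown.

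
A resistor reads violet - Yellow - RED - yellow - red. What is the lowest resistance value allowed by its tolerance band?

Violet → 7 (first significant figure)
Yellow → 4 (second significant figure)
Red → 2 (third significant figure)
Yellow → ×10^4 multiplier
Red → ±2% tolerance
742 × 10000 = 7420000 Ω
Lowest = 7420000 × (1 − 2/100) = 7271600 Ω.

7271600 Ω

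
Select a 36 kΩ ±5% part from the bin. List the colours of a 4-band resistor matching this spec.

orange, blue, orange, gold

36000 Ω = 36 × 10^3.
3 → orange
6 → blue
Multiplier 10^3 → orange.
±5% tolerance → gold.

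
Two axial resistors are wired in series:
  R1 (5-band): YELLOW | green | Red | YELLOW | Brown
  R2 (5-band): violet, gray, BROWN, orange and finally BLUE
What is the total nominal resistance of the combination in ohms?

R1: yellow, green, red → 452; yellow ×10^4 → 4520000 Ω.
R2: violet, grey, brown → 781; orange ×10^3 → 781000 Ω.
Series: 4520000 + 781000 = 5301000 Ω.

5301000 Ω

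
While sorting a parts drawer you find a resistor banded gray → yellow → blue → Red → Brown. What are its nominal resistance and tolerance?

Grey → 8 (first significant figure)
Yellow → 4 (second significant figure)
Blue → 6 (third significant figure)
Red → ×10^2 multiplier
Brown → ±1% tolerance
846 × 100 = 84600 Ω

84600 Ω ±1%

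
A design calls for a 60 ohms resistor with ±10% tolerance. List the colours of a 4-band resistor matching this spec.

blue, black, black, silver

60 Ω = 60 × 10^0.
6 → blue
0 → black
Multiplier 10^0 → black.
±10% tolerance → silver.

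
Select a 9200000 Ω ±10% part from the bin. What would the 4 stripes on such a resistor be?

white, red, green, silver

9200000 Ω = 92 × 10^5.
9 → white
2 → red
Multiplier 10^5 → green.
±10% tolerance → silver.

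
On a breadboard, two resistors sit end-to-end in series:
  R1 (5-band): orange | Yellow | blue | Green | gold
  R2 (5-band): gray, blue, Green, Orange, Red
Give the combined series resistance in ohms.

35465000 Ω

R1: orange, yellow, blue → 346; green ×10^5 → 34600000 Ω.
R2: grey, blue, green → 865; orange ×10^3 → 865000 Ω.
Series: 34600000 + 865000 = 35465000 Ω.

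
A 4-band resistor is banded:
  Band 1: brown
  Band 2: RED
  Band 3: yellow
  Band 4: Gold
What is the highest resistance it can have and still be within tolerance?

126000 Ω

Brown → 1 (first significant figure)
Red → 2 (second significant figure)
Yellow → ×10^4 multiplier
Gold → ±5% tolerance
12 × 10000 = 120000 Ω
Highest = 120000 × (1 + 5/100) = 126000 Ω.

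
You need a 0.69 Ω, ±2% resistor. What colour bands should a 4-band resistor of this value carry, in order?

0.69 Ω = 69 × 10^-2.
6 → blue
9 → white
Multiplier 10^-2 → silver.
±2% tolerance → red.

blue, white, silver, red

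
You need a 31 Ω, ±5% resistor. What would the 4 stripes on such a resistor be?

31 Ω = 31 × 10^0.
3 → orange
1 → brown
Multiplier 10^0 → black.
±5% tolerance → gold.

orange, brown, black, gold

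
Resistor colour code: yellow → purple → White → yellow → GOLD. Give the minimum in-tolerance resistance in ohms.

4550500 Ω

Yellow → 4 (first significant figure)
Violet → 7 (second significant figure)
White → 9 (third significant figure)
Yellow → ×10^4 multiplier
Gold → ±5% tolerance
479 × 10000 = 4790000 Ω
Minimum = 4790000 × (1 − 5/100) = 4550500 Ω.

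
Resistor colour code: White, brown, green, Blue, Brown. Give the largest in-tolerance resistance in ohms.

White → 9 (first significant figure)
Brown → 1 (second significant figure)
Green → 5 (third significant figure)
Blue → ×10^6 multiplier
Brown → ±1% tolerance
915 × 1000000 = 915000000 Ω
Largest = 915000000 × (1 + 1/100) = 924150000 Ω.

924150000 Ω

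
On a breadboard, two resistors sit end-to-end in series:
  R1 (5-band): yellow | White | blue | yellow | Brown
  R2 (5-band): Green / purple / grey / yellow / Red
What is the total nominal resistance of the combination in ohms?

R1: yellow, white, blue → 496; yellow ×10^4 → 4960000 Ω.
R2: green, violet, grey → 578; yellow ×10^4 → 5780000 Ω.
Series: 4960000 + 5780000 = 10740000 Ω.

10740000 Ω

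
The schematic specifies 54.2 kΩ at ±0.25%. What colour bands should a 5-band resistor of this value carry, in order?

54200 Ω = 542 × 10^2.
5 → green
4 → yellow
2 → red
Multiplier 10^2 → red.
±0.25% tolerance → blue.

green, yellow, red, red, blue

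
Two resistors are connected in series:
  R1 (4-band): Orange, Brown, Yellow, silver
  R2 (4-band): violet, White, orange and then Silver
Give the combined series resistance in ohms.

389000 Ω

R1: orange, brown → 31; yellow ×10^4 → 310000 Ω.
R2: violet, white → 79; orange ×10^3 → 79000 Ω.
Series: 310000 + 79000 = 389000 Ω.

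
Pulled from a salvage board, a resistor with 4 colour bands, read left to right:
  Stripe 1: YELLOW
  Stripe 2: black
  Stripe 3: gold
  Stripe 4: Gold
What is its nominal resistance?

Yellow → 4 (first significant figure)
Black → 0 (second significant figure)
Gold → ×0.1 multiplier
40 × 0.1 = 4 Ω

4 Ω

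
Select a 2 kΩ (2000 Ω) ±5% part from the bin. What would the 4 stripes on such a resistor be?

red, black, red, gold

2000 Ω = 20 × 10^2.
2 → red
0 → black
Multiplier 10^2 → red.
±5% tolerance → gold.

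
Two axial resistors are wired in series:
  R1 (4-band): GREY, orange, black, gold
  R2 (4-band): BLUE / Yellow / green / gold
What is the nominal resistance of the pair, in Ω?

R1: grey, orange → 83; black ×1 → 83 Ω.
R2: blue, yellow → 64; green ×10^5 → 6400000 Ω.
Series: 83 + 6400000 = 6400083 Ω.

6400083 Ω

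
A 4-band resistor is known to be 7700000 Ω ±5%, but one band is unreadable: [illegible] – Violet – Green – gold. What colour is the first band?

violet

7700000 Ω = 77 × 10^5.
The first band gives digit 7 of the significand, and 7 is violet.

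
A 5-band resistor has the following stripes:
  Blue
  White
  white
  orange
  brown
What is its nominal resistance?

699000 Ω

Blue → 6 (first significant figure)
White → 9 (second significant figure)
White → 9 (third significant figure)
Orange → ×10^3 multiplier
699 × 1000 = 699000 Ω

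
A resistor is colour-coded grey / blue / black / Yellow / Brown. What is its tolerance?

±1%

The last band, brown, is the tolerance band.
Brown corresponds to ±1%.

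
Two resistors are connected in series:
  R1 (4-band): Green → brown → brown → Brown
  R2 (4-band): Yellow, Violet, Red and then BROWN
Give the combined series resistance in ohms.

5210 Ω

R1: green, brown → 51; brown ×10 → 510 Ω.
R2: yellow, violet → 47; red ×10^2 → 4700 Ω.
Series: 510 + 4700 = 5210 Ω.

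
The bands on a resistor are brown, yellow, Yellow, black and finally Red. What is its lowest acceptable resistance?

Brown → 1 (first significant figure)
Yellow → 4 (second significant figure)
Yellow → 4 (third significant figure)
Black → ×1 multiplier
Red → ±2% tolerance
144 × 1 = 144 Ω
Lowest = 144 × (1 − 2/100) = 141.12 Ω.

141.12 Ω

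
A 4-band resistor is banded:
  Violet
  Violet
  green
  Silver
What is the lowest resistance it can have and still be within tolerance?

Violet → 7 (first significant figure)
Violet → 7 (second significant figure)
Green → ×10^5 multiplier
Silver → ±10% tolerance
77 × 100000 = 7700000 Ω
Lowest = 7700000 × (1 − 10/100) = 6930000 Ω.

6930000 Ω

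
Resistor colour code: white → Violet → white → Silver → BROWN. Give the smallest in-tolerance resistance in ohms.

White → 9 (first significant figure)
Violet → 7 (second significant figure)
White → 9 (third significant figure)
Silver → ×0.01 multiplier
Brown → ±1% tolerance
979 × 0.01 = 9.79 Ω
Smallest = 9.79 × (1 − 1/100) = 9.6921 Ω.

9.6921 Ω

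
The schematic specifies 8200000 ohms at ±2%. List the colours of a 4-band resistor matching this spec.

grey, red, green, red

8200000 Ω = 82 × 10^5.
8 → grey
2 → red
Multiplier 10^5 → green.
±2% tolerance → red.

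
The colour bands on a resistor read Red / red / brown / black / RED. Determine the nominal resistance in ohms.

221 Ω

Red → 2 (first significant figure)
Red → 2 (second significant figure)
Brown → 1 (third significant figure)
Black → ×1 multiplier
221 × 1 = 221 Ω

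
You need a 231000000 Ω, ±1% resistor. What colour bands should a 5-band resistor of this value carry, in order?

red, orange, brown, blue, brown

231000000 Ω = 231 × 10^6.
2 → red
3 → orange
1 → brown
Multiplier 10^6 → blue.
±1% tolerance → brown.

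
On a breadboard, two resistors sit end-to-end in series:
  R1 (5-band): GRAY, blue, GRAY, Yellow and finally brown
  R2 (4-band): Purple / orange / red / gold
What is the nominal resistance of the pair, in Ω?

8687300 Ω

R1: grey, blue, grey → 868; yellow ×10^4 → 8680000 Ω.
R2: violet, orange → 73; red ×10^2 → 7300 Ω.
Series: 8680000 + 7300 = 8687300 Ω.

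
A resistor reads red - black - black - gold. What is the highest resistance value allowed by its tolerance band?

21 Ω

Red → 2 (first significant figure)
Black → 0 (second significant figure)
Black → ×1 multiplier
Gold → ±5% tolerance
20 × 1 = 20 Ω
Highest = 20 × (1 + 5/100) = 21 Ω.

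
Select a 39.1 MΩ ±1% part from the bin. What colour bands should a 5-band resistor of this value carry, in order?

orange, white, brown, green, brown

39100000 Ω = 391 × 10^5.
3 → orange
9 → white
1 → brown
Multiplier 10^5 → green.
±1% tolerance → brown.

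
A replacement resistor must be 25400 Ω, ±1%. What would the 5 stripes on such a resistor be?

red, green, yellow, red, brown

25400 Ω = 254 × 10^2.
2 → red
5 → green
4 → yellow
Multiplier 10^2 → red.
±1% tolerance → brown.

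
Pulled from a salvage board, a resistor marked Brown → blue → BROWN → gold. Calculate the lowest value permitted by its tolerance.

152 Ω

Brown → 1 (first significant figure)
Blue → 6 (second significant figure)
Brown → ×10 multiplier
Gold → ±5% tolerance
16 × 10 = 160 Ω
Lowest = 160 × (1 − 5/100) = 152 Ω.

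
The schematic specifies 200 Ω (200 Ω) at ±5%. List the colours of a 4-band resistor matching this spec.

red, black, brown, gold

200 Ω = 20 × 10^1.
2 → red
0 → black
Multiplier 10^1 → brown.
±5% tolerance → gold.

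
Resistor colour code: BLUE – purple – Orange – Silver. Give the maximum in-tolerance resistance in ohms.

Blue → 6 (first significant figure)
Violet → 7 (second significant figure)
Orange → ×10^3 multiplier
Silver → ±10% tolerance
67 × 1000 = 67000 Ω
Maximum = 67000 × (1 + 10/100) = 73700 Ω.

73700 Ω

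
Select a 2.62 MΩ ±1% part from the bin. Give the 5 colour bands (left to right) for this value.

2620000 Ω = 262 × 10^4.
2 → red
6 → blue
2 → red
Multiplier 10^4 → yellow.
±1% tolerance → brown.

red, blue, red, yellow, brown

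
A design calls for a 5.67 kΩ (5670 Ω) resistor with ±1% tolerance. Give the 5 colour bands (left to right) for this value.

5670 Ω = 567 × 10^1.
5 → green
6 → blue
7 → violet
Multiplier 10^1 → brown.
±1% tolerance → brown.

green, blue, violet, brown, brown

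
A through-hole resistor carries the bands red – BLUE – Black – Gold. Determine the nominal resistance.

26 Ω

Red → 2 (first significant figure)
Blue → 6 (second significant figure)
Black → ×1 multiplier
26 × 1 = 26 Ω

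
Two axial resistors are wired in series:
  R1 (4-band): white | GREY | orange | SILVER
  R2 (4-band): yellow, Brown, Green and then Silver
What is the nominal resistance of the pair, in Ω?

4198000 Ω

R1: white, grey → 98; orange ×10^3 → 98000 Ω.
R2: yellow, brown → 41; green ×10^5 → 4100000 Ω.
Series: 98000 + 4100000 = 4198000 Ω.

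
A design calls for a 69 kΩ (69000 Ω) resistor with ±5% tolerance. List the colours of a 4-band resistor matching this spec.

blue, white, orange, gold

69000 Ω = 69 × 10^3.
6 → blue
9 → white
Multiplier 10^3 → orange.
±5% tolerance → gold.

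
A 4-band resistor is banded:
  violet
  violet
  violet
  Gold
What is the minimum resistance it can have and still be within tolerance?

Violet → 7 (first significant figure)
Violet → 7 (second significant figure)
Violet → ×10^7 multiplier
Gold → ±5% tolerance
77 × 10000000 = 770000000 Ω
Minimum = 770000000 × (1 − 5/100) = 731500000 Ω.

731500000 Ω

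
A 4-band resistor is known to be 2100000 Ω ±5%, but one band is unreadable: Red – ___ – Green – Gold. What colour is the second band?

2100000 Ω = 21 × 10^5.
The second band gives digit 1 of the significand, and 1 is brown.

brown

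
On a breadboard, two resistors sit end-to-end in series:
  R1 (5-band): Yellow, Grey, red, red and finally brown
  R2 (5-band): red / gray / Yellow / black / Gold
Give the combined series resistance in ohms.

R1: yellow, grey, red → 482; red ×10^2 → 48200 Ω.
R2: red, grey, yellow → 284; black ×1 → 284 Ω.
Series: 48200 + 284 = 48484 Ω.

48484 Ω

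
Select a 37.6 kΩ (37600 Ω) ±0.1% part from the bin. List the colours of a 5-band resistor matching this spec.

37600 Ω = 376 × 10^2.
3 → orange
7 → violet
6 → blue
Multiplier 10^2 → red.
±0.1% tolerance → violet.

orange, violet, blue, red, violet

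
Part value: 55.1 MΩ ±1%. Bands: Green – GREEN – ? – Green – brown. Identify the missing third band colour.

brown

55100000 Ω = 551 × 10^5.
The third band gives digit 1 of the significand, and 1 is brown.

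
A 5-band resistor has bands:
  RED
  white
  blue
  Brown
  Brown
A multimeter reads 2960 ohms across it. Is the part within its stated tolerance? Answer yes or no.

Red → 2 (first significant figure)
White → 9 (second significant figure)
Blue → 6 (third significant figure)
Brown → ×10 multiplier
Brown → ±1% tolerance
296 × 10 = 2960 Ω
Allowed range: 2930.4 Ω to 2989.6 Ω.
2960 ohms lies inside that range.

yes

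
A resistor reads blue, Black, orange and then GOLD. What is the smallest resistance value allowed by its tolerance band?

57000 Ω

Blue → 6 (first significant figure)
Black → 0 (second significant figure)
Orange → ×10^3 multiplier
Gold → ±5% tolerance
60 × 1000 = 60000 Ω
Smallest = 60000 × (1 − 5/100) = 57000 Ω.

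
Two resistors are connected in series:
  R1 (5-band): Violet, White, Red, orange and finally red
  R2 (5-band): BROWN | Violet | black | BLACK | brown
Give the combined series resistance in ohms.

R1: violet, white, red → 792; orange ×10^3 → 792000 Ω.
R2: brown, violet, black → 170; black ×1 → 170 Ω.
Series: 792000 + 170 = 792170 Ω.

792170 Ω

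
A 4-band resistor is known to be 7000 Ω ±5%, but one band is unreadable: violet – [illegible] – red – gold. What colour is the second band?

black

7000 Ω = 70 × 10^2.
The second band gives digit 0 of the significand, and 0 is black.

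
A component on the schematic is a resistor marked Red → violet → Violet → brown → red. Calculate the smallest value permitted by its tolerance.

2714.6 Ω

Red → 2 (first significant figure)
Violet → 7 (second significant figure)
Violet → 7 (third significant figure)
Brown → ×10 multiplier
Red → ±2% tolerance
277 × 10 = 2770 Ω
Smallest = 2770 × (1 − 2/100) = 2714.6 Ω.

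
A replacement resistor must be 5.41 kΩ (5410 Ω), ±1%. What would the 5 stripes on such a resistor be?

green, yellow, brown, brown, brown

5410 Ω = 541 × 10^1.
5 → green
4 → yellow
1 → brown
Multiplier 10^1 → brown.
±1% tolerance → brown.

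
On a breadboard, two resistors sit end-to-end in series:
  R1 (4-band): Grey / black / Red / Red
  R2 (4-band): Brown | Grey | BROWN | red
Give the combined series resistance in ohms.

R1: grey, black → 80; red ×10^2 → 8000 Ω.
R2: brown, grey → 18; brown ×10 → 180 Ω.
Series: 8000 + 180 = 8180 Ω.

8180 Ω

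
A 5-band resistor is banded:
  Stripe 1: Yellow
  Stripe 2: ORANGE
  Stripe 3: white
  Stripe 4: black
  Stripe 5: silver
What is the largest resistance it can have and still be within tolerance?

482.9 Ω

Yellow → 4 (first significant figure)
Orange → 3 (second significant figure)
White → 9 (third significant figure)
Black → ×1 multiplier
Silver → ±10% tolerance
439 × 1 = 439 Ω
Largest = 439 × (1 + 10/100) = 482.9 Ω.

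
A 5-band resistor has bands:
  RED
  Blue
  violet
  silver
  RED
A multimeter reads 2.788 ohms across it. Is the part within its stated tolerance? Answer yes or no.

Red → 2 (first significant figure)
Blue → 6 (second significant figure)
Violet → 7 (third significant figure)
Silver → ×0.01 multiplier
Red → ±2% tolerance
267 × 0.01 = 2.67 Ω
Allowed range: 2.6166 Ω to 2.7234 Ω.
2.788 ohms lies outside that range.

no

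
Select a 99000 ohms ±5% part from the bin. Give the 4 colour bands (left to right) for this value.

99000 Ω = 99 × 10^3.
9 → white
9 → white
Multiplier 10^3 → orange.
±5% tolerance → gold.

white, white, orange, gold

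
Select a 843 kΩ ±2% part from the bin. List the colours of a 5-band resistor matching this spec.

843000 Ω = 843 × 10^3.
8 → grey
4 → yellow
3 → orange
Multiplier 10^3 → orange.
±2% tolerance → red.

grey, yellow, orange, orange, red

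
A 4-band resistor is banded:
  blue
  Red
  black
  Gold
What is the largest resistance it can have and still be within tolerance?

65.1 Ω

Blue → 6 (first significant figure)
Red → 2 (second significant figure)
Black → ×1 multiplier
Gold → ±5% tolerance
62 × 1 = 62 Ω
Largest = 62 × (1 + 5/100) = 65.1 Ω.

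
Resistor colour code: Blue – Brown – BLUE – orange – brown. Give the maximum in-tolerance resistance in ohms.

Blue → 6 (first significant figure)
Brown → 1 (second significant figure)
Blue → 6 (third significant figure)
Orange → ×10^3 multiplier
Brown → ±1% tolerance
616 × 1000 = 616000 Ω
Maximum = 616000 × (1 + 1/100) = 622160 Ω.

622160 Ω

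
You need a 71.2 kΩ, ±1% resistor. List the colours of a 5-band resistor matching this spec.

71200 Ω = 712 × 10^2.
7 → violet
1 → brown
2 → red
Multiplier 10^2 → red.
±1% tolerance → brown.

violet, brown, red, red, brown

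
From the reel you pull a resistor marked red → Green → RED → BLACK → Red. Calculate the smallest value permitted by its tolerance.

246.96 Ω

Red → 2 (first significant figure)
Green → 5 (second significant figure)
Red → 2 (third significant figure)
Black → ×1 multiplier
Red → ±2% tolerance
252 × 1 = 252 Ω
Smallest = 252 × (1 − 2/100) = 246.96 Ω.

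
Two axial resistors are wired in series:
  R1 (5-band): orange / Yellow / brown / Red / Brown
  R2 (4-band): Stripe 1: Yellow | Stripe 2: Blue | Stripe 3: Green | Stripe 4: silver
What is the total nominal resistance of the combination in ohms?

4634100 Ω

R1: orange, yellow, brown → 341; red ×10^2 → 34100 Ω.
R2: yellow, blue → 46; green ×10^5 → 4600000 Ω.
Series: 34100 + 4600000 = 4634100 Ω.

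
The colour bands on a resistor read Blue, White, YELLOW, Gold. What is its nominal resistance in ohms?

690000 Ω

Blue → 6 (first significant figure)
White → 9 (second significant figure)
Yellow → ×10^4 multiplier
69 × 10000 = 690000 Ω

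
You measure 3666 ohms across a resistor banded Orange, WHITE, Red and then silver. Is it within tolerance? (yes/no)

Orange → 3 (first significant figure)
White → 9 (second significant figure)
Red → ×10^2 multiplier
Silver → ±10% tolerance
39 × 100 = 3900 Ω
Allowed range: 3510 Ω to 4290 Ω.
3666 ohms lies inside that range.

yes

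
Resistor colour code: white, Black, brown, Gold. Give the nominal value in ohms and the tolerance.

White → 9 (first significant figure)
Black → 0 (second significant figure)
Brown → ×10 multiplier
Gold → ±5% tolerance
90 × 10 = 900 Ω

900 Ω ±5%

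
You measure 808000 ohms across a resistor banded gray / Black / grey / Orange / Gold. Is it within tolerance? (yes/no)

yes

Grey → 8 (first significant figure)
Black → 0 (second significant figure)
Grey → 8 (third significant figure)
Orange → ×10^3 multiplier
Gold → ±5% tolerance
808 × 1000 = 808000 Ω
Allowed range: 767600 Ω to 848400 Ω.
808000 ohms lies inside that range.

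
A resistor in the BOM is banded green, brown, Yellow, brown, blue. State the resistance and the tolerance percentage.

5140 Ω ±0.25%

Green → 5 (first significant figure)
Brown → 1 (second significant figure)
Yellow → 4 (third significant figure)
Brown → ×10 multiplier
Blue → ±0.25% tolerance
514 × 10 = 5140 Ω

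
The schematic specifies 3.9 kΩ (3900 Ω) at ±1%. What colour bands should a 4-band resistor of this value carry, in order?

orange, white, red, brown

3900 Ω = 39 × 10^2.
3 → orange
9 → white
Multiplier 10^2 → red.
±1% tolerance → brown.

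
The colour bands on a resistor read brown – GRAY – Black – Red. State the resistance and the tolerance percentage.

Brown → 1 (first significant figure)
Grey → 8 (second significant figure)
Black → ×1 multiplier
Red → ±2% tolerance
18 × 1 = 18 Ω

18 Ω ±2%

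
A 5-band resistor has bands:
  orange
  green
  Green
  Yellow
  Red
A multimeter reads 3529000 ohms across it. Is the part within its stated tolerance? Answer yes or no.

yes

Orange → 3 (first significant figure)
Green → 5 (second significant figure)
Green → 5 (third significant figure)
Yellow → ×10^4 multiplier
Red → ±2% tolerance
355 × 10000 = 3550000 Ω
Allowed range: 3479000 Ω to 3621000 Ω.
3529000 ohms lies inside that range.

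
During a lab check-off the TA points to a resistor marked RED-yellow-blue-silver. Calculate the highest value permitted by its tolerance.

Red → 2 (first significant figure)
Yellow → 4 (second significant figure)
Blue → ×10^6 multiplier
Silver → ±10% tolerance
24 × 1000000 = 24000000 Ω
Highest = 24000000 × (1 + 10/100) = 26400000 Ω.

26400000 Ω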